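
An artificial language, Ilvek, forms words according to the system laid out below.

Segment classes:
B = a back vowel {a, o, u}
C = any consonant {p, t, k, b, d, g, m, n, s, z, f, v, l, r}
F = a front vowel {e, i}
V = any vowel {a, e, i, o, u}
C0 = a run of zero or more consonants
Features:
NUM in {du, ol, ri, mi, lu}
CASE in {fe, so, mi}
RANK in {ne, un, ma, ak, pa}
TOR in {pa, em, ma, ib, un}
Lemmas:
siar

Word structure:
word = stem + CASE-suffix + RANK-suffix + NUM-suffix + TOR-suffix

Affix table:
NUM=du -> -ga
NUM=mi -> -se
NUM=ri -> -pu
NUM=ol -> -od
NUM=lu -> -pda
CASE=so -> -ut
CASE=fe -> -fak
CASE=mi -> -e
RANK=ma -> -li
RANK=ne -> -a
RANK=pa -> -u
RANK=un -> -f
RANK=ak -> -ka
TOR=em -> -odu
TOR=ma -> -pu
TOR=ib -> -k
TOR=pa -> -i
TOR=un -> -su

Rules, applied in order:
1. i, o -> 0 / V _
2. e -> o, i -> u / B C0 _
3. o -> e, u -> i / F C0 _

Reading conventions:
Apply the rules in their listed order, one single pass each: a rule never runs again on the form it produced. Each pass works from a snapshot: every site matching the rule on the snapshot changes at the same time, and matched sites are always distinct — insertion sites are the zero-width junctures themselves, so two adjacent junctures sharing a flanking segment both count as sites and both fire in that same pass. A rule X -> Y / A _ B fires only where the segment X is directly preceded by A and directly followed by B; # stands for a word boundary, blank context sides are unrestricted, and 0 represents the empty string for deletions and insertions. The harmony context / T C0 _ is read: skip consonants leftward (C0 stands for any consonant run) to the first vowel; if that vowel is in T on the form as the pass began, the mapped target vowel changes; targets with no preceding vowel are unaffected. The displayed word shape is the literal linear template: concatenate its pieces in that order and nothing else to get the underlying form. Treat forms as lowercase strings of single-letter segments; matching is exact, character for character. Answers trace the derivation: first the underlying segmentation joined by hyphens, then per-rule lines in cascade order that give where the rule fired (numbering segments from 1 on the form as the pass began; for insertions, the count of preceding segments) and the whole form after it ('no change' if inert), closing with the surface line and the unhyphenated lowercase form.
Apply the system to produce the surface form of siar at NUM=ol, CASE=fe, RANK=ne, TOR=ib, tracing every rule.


underlying: siar-fak-a-od-k
1. i, o -> 0 / V _: fires at position(s) 9: siarfakadk
2. e -> o, i -> u / B C0 _: no change
3. o -> e, u -> i / F C0 _: no change
surface: siarfakadk


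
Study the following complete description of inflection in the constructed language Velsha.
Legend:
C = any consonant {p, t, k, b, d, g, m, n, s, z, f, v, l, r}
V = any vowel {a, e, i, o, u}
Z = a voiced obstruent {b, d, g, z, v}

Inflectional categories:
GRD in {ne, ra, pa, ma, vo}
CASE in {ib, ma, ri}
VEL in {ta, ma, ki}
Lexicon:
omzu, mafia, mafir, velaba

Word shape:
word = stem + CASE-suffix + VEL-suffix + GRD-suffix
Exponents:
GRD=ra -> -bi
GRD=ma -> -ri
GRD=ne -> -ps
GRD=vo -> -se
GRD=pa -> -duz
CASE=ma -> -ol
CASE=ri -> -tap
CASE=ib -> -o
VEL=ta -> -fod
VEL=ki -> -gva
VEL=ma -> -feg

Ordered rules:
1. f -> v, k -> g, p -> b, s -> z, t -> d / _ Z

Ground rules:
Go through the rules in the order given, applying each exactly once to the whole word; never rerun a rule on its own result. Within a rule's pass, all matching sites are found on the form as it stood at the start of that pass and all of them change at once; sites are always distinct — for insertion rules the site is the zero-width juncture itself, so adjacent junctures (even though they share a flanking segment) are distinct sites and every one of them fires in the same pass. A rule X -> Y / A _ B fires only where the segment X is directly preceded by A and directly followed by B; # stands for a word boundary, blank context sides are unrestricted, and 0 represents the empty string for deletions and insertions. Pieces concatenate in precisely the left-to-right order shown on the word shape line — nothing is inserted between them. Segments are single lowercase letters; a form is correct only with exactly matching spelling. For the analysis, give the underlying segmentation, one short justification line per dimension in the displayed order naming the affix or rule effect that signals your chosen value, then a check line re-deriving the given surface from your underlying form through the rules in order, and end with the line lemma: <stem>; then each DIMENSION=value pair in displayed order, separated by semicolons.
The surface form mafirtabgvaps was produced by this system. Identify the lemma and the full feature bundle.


underlying: mafir-tap-gva-ps
GRD=ne - signalled by the affix -ps
CASE=ri - signalled by the affix -tap
VEL=ki - signalled by the affix -gva
check: mafirtapgvaps -> mafirtabgvaps
lemma: mafir; GRD=ne; CASE=ri; VEL=ki


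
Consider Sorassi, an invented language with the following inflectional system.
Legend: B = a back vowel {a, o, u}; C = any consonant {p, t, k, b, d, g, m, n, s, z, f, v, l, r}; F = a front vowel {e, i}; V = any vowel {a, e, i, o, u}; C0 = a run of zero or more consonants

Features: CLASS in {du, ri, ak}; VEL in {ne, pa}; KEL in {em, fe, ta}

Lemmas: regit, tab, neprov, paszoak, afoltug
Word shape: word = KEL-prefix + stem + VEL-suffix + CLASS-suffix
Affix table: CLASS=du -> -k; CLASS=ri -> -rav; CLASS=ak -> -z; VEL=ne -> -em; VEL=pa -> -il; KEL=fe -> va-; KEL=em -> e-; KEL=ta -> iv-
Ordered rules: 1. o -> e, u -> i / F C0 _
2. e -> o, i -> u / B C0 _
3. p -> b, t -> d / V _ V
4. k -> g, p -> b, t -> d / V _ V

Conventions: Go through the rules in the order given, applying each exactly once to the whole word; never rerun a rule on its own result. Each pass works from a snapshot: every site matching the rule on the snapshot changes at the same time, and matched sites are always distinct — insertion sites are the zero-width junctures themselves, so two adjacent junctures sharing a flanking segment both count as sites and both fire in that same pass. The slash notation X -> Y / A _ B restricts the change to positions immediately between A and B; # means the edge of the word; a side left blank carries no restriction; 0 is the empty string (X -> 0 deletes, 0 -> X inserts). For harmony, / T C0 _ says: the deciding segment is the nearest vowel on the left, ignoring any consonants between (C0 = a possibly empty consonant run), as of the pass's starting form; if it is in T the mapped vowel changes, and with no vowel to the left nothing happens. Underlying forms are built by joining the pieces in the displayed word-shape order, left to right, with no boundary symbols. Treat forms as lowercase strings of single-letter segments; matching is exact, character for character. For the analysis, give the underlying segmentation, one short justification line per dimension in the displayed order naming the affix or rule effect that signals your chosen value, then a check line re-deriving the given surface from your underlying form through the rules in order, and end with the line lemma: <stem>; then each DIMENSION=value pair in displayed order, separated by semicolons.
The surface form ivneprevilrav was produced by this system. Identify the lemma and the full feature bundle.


underlying: iv-neprov-il-rav
CLASS=ri - signalled by the affix -rav
VEL=pa - signalled by the affix -il
KEL=ta - signalled by the affix iv-
check: ivneprovilrav -> ivneprevilrav -> ivneprevilrav -> ivneprevilrav -> ivneprevilrav
lemma: neprov; CLASS=ri; VEL=pa; KEL=ta


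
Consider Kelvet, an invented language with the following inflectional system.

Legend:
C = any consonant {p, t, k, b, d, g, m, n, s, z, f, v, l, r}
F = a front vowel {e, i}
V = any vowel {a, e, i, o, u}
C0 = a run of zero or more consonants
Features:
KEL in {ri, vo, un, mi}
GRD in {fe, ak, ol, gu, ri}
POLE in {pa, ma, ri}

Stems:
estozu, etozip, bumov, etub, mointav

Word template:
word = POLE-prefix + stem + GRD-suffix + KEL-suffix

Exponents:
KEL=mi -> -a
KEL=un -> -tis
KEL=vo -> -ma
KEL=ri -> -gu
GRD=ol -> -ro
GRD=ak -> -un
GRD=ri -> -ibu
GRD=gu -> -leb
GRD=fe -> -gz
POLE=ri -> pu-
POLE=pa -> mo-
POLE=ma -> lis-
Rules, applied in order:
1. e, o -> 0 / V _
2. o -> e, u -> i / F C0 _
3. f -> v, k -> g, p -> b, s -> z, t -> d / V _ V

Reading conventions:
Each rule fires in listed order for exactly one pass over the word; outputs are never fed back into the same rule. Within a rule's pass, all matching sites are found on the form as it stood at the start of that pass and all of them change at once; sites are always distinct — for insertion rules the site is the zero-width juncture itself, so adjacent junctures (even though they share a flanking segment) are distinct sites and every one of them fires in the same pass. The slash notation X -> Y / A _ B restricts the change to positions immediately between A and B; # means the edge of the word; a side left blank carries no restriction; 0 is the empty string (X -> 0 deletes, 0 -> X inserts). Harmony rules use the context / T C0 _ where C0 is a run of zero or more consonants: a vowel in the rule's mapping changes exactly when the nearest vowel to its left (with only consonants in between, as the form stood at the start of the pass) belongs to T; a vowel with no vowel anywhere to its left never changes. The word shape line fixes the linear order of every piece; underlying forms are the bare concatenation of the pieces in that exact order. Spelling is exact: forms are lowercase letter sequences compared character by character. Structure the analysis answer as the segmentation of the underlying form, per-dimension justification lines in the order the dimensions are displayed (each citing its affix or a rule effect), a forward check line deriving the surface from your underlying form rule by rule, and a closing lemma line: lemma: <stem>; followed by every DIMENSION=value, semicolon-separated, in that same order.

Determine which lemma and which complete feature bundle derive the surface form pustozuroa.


underlying: pu-estozu-ro-a
KEL=mi - signalled by the affix -a
GRD=ol - signalled by the affix -ro
POLE=ri - signalled by the affix pu-
check: puestozuroa -> pustozuroa -> pustozuroa -> pustozuroa
lemma: estozu; KEL=mi; GRD=ol; POLE=ri


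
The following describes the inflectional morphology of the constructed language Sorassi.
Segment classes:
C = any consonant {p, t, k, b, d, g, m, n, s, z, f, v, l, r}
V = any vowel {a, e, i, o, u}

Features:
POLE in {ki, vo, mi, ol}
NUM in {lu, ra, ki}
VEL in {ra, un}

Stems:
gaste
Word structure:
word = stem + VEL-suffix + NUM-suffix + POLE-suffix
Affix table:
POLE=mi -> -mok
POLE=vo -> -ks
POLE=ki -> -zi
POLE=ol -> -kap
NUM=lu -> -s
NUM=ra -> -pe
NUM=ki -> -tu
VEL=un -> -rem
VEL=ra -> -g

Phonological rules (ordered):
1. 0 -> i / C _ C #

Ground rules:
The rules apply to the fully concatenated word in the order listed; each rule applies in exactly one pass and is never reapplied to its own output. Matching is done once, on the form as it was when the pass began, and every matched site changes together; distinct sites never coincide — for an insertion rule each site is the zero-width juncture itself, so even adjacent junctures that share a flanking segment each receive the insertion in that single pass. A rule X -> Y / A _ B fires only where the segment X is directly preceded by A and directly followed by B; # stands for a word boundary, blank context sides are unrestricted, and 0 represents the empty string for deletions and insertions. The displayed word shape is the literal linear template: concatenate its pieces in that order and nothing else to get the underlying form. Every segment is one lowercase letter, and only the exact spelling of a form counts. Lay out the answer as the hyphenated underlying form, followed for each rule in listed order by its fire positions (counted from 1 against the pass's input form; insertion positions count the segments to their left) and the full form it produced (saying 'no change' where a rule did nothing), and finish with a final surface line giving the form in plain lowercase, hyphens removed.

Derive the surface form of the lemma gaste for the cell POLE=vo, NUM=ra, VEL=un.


underlying: gaste-rem-pe-ks
1. 0 -> i / C _ C #: inserts after position(s) 11: gasterempekis
surface: gasterempekis


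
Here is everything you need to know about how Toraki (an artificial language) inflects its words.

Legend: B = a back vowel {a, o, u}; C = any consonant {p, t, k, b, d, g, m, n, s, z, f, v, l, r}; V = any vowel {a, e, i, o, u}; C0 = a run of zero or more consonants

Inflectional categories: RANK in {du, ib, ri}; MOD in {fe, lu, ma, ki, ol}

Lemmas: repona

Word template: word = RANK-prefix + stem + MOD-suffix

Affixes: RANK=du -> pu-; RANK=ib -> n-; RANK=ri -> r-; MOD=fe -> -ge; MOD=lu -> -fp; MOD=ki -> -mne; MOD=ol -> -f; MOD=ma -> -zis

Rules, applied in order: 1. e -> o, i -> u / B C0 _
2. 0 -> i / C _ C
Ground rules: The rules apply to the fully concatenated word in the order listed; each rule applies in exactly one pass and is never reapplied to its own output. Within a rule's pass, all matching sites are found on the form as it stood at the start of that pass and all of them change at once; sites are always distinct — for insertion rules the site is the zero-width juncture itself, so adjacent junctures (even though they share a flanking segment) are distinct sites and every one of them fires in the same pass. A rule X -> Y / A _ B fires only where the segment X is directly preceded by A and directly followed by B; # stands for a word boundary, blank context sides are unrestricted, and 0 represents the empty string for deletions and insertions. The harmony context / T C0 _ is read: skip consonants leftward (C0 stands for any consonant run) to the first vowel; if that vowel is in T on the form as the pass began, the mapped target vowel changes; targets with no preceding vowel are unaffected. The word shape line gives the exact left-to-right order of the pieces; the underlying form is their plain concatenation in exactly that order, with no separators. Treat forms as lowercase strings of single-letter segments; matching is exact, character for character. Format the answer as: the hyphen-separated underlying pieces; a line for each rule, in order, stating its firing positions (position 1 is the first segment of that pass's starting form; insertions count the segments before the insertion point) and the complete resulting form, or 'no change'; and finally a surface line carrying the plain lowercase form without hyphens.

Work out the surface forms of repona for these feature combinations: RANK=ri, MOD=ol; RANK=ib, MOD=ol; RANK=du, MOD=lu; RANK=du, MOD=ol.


cell RANK=ri, MOD=ol:
underlying: r-repona-f
1. e -> o, i -> u / B C0 _: no change
2. 0 -> i / C _ C: inserts after position(s) 1: rireponaf
surface: rireponaf

cell RANK=ib, MOD=ol:
underlying: n-repona-f
1. e -> o, i -> u / B C0 _: no change
2. 0 -> i / C _ C: inserts after position(s) 1: nireponaf
surface: nireponaf

cell RANK=du, MOD=lu:
underlying: pu-repona-fp
1. e -> o, i -> u / B C0 _: fires at position(s) 4: puroponafp
2. 0 -> i / C _ C: inserts after position(s) 9: puroponafip
surface: puroponafip

cell RANK=du, MOD=ol:
underlying: pu-repona-f
1. e -> o, i -> u / B C0 _: fires at position(s) 4: puroponaf
2. 0 -> i / C _ C: no change
surface: puroponaf


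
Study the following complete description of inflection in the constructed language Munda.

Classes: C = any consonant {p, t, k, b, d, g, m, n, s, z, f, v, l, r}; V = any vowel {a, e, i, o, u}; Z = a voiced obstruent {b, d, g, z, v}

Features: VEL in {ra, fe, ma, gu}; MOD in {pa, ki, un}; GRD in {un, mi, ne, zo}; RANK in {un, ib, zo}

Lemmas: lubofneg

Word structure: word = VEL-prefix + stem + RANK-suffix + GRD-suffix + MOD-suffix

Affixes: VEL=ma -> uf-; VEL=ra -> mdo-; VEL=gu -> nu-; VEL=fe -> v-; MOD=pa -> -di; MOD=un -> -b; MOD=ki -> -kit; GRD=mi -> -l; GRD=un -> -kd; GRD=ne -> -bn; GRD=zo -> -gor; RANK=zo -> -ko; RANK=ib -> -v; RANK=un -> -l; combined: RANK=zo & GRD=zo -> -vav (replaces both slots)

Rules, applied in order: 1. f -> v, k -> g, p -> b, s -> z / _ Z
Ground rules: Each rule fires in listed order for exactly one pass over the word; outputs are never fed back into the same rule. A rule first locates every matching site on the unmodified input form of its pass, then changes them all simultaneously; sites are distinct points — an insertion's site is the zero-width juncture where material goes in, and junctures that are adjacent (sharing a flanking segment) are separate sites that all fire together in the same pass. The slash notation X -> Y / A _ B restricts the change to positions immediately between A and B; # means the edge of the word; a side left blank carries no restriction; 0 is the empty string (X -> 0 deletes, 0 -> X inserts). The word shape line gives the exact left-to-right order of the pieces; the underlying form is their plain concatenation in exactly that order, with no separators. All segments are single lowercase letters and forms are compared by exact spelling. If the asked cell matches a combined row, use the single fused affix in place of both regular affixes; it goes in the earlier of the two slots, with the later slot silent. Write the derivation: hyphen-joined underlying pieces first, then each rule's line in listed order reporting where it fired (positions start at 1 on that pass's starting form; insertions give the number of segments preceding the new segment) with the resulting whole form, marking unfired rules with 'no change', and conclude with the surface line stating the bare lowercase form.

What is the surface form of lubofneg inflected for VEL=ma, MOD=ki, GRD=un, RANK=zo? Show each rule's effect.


underlying: uf-lubofneg-ko-kd-kit
1. f -> v, k -> g, p -> b, s -> z / _ Z: fires at position(s) 13: uflubofnegkogdkit
surface: uflubofnegkogdkit


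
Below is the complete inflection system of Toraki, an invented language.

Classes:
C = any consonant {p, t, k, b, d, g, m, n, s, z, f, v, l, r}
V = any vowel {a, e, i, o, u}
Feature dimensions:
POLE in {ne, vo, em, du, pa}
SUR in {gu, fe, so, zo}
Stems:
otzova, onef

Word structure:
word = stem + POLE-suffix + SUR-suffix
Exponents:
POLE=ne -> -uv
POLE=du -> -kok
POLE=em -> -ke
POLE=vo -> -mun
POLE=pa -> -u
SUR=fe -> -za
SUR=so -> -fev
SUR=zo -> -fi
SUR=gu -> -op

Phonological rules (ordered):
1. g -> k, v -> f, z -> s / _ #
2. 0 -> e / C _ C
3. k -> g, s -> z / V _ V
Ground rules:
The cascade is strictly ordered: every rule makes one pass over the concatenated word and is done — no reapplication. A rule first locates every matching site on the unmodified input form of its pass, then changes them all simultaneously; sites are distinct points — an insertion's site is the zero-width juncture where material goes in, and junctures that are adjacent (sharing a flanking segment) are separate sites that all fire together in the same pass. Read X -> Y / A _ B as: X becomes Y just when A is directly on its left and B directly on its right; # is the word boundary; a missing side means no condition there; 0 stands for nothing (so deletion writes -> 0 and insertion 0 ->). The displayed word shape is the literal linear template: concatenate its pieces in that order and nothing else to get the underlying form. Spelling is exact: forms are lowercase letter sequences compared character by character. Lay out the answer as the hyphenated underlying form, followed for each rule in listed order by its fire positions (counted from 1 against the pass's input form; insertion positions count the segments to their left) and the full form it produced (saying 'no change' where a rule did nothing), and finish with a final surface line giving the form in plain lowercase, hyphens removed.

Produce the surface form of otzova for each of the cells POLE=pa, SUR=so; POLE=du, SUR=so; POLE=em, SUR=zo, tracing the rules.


cell POLE=pa, SUR=so:
underlying: otzova-u-fev
1. g -> k, v -> f, z -> s / _ #: fires at position(s) 10: otzovaufef
2. 0 -> e / C _ C: inserts after position(s) 2: otezovaufef
3. k -> g, s -> z / V _ V: no change
surface: otezovaufef

cell POLE=du, SUR=so:
underlying: otzova-kok-fev
1. g -> k, v -> f, z -> s / _ #: fires at position(s) 12: otzovakokfef
2. 0 -> e / C _ C: inserts after position(s) 2, 9: otezovakokefef
3. k -> g, s -> z / V _ V: fires at position(s) 8, 10: otezovagogefef
surface: otezovagogefef

cell POLE=em, SUR=zo:
underlying: otzova-ke-fi
1. g -> k, v -> f, z -> s / _ #: no change
2. 0 -> e / C _ C: inserts after position(s) 2: otezovakefi
3. k -> g, s -> z / V _ V: fires at position(s) 8: otezovagefi
surface: otezovagefi


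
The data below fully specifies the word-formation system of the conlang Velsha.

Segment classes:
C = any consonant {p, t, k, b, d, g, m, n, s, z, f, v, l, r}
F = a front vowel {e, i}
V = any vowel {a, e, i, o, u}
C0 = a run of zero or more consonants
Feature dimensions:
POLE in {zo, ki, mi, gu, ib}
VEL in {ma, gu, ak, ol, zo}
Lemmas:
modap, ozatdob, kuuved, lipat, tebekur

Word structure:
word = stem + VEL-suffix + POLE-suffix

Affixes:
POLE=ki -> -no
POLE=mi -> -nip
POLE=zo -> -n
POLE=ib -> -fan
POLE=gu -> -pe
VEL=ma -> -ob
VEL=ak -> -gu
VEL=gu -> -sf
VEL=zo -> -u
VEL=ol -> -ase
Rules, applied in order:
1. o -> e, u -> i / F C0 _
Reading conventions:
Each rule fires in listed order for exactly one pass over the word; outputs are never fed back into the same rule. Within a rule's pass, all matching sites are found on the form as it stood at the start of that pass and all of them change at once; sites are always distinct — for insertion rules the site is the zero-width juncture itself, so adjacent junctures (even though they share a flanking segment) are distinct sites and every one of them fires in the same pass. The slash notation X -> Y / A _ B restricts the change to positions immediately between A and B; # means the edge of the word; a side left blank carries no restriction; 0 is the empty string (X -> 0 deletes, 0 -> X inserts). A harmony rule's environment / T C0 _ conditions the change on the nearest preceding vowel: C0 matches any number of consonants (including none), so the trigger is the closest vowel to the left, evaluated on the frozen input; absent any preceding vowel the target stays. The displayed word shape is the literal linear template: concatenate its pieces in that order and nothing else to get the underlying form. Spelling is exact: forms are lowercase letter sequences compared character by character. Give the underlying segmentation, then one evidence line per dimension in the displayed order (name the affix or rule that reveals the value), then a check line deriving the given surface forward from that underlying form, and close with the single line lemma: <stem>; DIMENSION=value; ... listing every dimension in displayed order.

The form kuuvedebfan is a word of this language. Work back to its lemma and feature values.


underlying: kuuved-ob-fan
POLE=ib - signalled by the affix -fan
VEL=ma - signalled by the affix -ob
check: kuuvedobfan -> kuuvedebfan
lemma: kuuved; POLE=ib; VEL=ma


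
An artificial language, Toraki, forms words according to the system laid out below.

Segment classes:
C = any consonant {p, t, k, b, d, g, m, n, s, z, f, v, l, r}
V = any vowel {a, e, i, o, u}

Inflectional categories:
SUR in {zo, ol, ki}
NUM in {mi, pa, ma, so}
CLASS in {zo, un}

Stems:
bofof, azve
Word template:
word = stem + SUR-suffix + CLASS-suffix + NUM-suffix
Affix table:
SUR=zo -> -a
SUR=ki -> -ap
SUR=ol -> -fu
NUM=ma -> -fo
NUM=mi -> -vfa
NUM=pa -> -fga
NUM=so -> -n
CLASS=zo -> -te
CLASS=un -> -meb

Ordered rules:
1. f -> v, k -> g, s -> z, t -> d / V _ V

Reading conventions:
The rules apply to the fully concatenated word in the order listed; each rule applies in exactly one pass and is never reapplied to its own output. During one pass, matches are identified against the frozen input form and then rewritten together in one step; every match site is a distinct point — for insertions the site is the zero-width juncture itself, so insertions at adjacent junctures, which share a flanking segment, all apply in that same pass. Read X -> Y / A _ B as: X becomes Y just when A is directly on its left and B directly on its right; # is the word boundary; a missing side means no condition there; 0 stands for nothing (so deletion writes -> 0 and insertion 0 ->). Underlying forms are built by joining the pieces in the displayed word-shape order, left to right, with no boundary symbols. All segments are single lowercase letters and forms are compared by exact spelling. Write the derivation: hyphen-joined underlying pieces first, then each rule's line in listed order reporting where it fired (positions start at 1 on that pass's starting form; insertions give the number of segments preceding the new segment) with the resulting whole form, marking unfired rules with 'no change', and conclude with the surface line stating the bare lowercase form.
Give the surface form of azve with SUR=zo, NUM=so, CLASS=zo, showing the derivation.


underlying: azve-a-te-n
1. f -> v, k -> g, s -> z, t -> d / V _ V: fires at position(s) 6: azveaden
surface: azveaden


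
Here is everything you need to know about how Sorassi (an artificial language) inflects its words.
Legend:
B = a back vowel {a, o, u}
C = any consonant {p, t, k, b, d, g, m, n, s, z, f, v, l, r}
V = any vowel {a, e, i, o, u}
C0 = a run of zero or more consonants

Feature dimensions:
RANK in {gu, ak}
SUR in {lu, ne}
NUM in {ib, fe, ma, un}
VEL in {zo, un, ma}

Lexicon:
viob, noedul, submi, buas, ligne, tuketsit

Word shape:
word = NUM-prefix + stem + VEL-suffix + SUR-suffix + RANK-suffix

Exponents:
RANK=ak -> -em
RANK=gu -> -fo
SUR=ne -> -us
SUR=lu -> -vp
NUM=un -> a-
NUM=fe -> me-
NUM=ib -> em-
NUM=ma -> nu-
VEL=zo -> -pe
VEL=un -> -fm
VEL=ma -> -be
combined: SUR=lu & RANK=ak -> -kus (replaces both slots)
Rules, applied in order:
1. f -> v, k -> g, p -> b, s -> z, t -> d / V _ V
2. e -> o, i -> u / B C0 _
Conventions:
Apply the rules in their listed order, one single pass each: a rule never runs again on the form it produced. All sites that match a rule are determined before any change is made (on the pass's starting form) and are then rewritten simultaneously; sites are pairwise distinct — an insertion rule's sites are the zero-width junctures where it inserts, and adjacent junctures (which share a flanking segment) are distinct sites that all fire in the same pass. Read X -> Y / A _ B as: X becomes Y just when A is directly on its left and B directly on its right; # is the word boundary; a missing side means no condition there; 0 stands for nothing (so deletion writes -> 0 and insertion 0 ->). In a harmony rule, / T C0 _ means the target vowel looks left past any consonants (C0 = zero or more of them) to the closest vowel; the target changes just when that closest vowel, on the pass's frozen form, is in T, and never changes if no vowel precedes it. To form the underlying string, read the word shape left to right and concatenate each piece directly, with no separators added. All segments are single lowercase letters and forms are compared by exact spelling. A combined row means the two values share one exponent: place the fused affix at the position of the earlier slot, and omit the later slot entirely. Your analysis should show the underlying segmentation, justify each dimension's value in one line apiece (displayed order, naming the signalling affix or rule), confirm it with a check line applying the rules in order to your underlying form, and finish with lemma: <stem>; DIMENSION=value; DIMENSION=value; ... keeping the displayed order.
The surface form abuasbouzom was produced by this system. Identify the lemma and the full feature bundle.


underlying: a-buas-be-us-em
RANK=ak - signalled by the affix -em
SUR=ne - signalled by the affix -us
NUM=un - signalled by the affix a-
VEL=ma - signalled by the affix -be
check: abuasbeusem -> abuasbeuzem -> abuasbouzom
lemma: buas; RANK=ak; SUR=ne; NUM=un; VEL=ma


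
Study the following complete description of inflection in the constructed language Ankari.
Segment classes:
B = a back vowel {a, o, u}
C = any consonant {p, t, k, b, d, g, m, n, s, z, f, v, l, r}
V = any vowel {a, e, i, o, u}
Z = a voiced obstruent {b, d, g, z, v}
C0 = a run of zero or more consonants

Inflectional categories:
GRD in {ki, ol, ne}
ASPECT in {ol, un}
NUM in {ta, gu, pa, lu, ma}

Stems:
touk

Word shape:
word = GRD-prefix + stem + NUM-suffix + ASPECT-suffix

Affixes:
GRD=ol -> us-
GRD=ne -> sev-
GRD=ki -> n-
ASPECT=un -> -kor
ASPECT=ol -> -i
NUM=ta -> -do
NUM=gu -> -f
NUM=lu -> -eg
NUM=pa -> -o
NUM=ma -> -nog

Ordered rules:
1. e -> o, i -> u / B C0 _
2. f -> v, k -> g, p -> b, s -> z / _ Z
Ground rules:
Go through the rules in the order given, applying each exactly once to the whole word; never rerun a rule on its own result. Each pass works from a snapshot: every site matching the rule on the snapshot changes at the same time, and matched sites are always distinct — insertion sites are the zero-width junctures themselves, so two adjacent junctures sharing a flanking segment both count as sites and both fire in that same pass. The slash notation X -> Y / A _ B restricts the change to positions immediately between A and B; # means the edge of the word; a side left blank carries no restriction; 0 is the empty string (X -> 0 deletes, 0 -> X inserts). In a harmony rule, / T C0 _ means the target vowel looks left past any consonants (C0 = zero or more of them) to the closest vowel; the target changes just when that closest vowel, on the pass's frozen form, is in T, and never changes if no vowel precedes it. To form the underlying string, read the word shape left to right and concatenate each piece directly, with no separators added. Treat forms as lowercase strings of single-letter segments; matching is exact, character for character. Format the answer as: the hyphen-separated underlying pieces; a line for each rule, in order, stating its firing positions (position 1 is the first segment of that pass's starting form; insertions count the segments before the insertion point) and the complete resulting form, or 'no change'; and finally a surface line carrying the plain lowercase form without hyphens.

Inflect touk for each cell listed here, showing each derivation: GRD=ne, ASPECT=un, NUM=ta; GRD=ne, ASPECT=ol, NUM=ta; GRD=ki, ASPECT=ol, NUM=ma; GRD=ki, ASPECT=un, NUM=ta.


cell GRD=ne, ASPECT=un, NUM=ta:
underlying: sev-touk-do-kor
1. e -> o, i -> u / B C0 _: no change
2. f -> v, k -> g, p -> b, s -> z / _ Z: fires at position(s) 7: sevtougdokor
surface: sevtougdokor

cell GRD=ne, ASPECT=ol, NUM=ta:
underlying: sev-touk-do-i
1. e -> o, i -> u / B C0 _: fires at position(s) 10: sevtoukdou
2. f -> v, k -> g, p -> b, s -> z / _ Z: fires at position(s) 7: sevtougdou
surface: sevtougdou

cell GRD=ki, ASPECT=ol, NUM=ma:
underlying: n-touk-nog-i
1. e -> o, i -> u / B C0 _: fires at position(s) 9: ntouknogu
2. f -> v, k -> g, p -> b, s -> z / _ Z: no change
surface: ntouknogu

cell GRD=ki, ASPECT=un, NUM=ta:
underlying: n-touk-do-kor
1. e -> o, i -> u / B C0 _: no change
2. f -> v, k -> g, p -> b, s -> z / _ Z: fires at position(s) 5: ntougdokor
surface: ntougdokor


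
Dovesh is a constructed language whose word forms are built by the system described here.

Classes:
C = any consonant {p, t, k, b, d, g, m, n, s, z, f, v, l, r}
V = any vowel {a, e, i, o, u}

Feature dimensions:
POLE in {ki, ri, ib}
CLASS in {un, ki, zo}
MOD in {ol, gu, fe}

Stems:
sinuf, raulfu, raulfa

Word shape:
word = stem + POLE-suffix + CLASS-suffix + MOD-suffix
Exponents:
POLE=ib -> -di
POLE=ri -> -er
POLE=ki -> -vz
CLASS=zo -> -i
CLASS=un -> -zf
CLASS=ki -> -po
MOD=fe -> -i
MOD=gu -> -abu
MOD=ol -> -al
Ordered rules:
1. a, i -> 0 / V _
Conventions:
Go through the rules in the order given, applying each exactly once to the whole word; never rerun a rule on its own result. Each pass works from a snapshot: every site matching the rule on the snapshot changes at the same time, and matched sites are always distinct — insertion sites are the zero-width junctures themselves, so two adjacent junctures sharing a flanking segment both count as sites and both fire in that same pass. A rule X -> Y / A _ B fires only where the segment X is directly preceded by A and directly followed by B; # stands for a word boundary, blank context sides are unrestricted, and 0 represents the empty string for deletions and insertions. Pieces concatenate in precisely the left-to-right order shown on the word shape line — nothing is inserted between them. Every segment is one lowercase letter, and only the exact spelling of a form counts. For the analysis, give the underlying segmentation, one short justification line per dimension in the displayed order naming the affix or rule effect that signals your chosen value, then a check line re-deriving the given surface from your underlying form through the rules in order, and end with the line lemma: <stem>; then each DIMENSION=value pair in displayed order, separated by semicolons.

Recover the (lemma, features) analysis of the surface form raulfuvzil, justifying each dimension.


underlying: raulfu-vz-i-al
POLE=ki - signalled by the affix -vz
CLASS=zo - signalled by the affix -i
MOD=ol - signalled by the affix -al
check: raulfuvzial -> raulfuvzil
lemma: raulfu; POLE=ki; CLASS=zo; MOD=ol


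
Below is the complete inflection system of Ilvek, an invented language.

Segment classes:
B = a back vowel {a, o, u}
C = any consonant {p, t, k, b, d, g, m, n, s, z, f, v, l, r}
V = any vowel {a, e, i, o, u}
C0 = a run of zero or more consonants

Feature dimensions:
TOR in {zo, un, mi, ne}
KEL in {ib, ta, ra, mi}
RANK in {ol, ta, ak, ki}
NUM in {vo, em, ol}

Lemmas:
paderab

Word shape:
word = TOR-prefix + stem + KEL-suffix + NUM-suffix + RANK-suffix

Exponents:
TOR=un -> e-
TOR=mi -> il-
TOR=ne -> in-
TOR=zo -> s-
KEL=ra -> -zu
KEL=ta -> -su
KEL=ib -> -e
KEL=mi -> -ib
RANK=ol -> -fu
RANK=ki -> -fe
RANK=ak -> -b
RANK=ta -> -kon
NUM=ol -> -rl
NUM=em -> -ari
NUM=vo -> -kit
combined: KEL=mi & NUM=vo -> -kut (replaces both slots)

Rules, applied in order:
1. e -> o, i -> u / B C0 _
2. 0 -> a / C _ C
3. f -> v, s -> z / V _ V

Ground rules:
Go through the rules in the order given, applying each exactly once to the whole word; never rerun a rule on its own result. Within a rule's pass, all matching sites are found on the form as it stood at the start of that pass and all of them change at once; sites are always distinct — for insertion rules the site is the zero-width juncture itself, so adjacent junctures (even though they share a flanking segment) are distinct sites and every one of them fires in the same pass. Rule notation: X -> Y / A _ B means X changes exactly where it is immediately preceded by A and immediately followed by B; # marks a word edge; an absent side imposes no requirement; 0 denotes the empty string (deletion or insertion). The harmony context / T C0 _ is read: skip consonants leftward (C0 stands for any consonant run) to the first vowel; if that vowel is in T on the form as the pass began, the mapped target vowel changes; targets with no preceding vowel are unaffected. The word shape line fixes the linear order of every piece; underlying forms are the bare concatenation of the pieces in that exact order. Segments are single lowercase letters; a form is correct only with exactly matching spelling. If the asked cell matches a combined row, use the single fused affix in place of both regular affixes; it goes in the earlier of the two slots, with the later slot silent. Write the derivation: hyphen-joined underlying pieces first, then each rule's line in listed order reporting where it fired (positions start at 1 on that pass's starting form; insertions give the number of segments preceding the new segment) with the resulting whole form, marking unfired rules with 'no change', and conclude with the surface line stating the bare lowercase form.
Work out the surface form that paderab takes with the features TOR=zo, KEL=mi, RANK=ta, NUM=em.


underlying: s-paderab-ib-ari-kon
1. e -> o, i -> u / B C0 _: fires at position(s) 5, 9, 13: spadorabubarukon
2. 0 -> a / C _ C: inserts after position(s) 1: sapadorabubarukon
3. f -> v, s -> z / V _ V: no change
surface: sapadorabubarukon


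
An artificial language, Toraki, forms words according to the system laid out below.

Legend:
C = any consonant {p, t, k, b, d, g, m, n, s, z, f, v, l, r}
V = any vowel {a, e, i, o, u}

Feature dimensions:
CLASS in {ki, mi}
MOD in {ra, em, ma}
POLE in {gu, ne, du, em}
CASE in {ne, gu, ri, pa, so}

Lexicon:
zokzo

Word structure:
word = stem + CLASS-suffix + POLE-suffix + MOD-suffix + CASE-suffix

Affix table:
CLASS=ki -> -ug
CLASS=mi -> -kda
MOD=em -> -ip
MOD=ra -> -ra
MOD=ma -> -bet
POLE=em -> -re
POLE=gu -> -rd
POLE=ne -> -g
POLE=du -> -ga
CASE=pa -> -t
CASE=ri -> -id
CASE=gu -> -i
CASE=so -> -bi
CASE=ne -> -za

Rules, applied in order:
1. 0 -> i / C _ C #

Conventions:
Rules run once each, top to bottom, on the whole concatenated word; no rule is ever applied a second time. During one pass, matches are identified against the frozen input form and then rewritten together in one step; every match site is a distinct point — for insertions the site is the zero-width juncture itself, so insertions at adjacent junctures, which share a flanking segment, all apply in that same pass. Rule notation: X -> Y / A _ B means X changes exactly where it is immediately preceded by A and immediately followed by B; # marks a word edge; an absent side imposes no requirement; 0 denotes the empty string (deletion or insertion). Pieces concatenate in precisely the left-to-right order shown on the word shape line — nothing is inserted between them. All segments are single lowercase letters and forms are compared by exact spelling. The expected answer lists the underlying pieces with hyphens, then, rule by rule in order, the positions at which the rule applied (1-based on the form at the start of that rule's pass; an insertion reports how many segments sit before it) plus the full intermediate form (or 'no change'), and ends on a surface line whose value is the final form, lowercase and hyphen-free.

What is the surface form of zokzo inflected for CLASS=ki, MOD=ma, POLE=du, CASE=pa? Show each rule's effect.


underlying: zokzo-ug-ga-bet-t
1. 0 -> i / C _ C #: inserts after position(s) 12: zokzouggabetit
surface: zokzouggabetit


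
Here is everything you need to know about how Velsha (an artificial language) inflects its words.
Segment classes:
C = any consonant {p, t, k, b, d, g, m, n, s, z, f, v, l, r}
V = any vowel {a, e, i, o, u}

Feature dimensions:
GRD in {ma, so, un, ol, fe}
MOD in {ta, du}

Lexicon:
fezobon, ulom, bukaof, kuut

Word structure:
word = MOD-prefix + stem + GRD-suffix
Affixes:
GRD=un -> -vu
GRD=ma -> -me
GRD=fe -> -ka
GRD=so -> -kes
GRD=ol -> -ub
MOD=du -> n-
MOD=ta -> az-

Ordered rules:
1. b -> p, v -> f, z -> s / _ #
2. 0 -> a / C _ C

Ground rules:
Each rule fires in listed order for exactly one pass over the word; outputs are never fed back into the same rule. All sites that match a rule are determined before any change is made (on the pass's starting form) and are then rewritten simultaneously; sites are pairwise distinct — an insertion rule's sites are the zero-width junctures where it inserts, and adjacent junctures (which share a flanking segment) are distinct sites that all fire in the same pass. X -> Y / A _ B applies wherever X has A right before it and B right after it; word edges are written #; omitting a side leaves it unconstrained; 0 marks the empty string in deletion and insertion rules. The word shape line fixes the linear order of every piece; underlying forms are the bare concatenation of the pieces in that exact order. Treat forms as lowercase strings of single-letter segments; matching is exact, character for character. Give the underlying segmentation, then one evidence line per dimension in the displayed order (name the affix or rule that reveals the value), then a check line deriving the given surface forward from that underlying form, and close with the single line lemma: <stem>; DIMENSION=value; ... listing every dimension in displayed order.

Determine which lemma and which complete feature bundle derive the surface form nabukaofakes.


underlying: n-bukaof-kes
GRD=so - signalled by the affix -kes
MOD=du - signalled by the affix n-
check: nbukaofkes -> nbukaofkes -> nabukaofakes
lemma: bukaof; GRD=so; MOD=du
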